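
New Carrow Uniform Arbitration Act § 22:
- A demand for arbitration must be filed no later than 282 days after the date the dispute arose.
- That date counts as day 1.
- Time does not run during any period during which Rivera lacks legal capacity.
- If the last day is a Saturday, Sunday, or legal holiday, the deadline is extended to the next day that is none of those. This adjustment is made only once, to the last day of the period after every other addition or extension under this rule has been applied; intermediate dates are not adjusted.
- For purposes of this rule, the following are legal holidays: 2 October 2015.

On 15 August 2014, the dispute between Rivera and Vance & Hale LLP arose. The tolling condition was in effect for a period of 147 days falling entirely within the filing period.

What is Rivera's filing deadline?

October 19, 2015

Counting 15 August 2014 as day 1, day 282 is May 23, 2015.
Tolling adds 147 days: May 23, 2015 + 147 days = October 17, 2015.
October 17, 2015 is Saturday; October 18, 2015 is Sunday. The next qualifying day is October 19, 2015.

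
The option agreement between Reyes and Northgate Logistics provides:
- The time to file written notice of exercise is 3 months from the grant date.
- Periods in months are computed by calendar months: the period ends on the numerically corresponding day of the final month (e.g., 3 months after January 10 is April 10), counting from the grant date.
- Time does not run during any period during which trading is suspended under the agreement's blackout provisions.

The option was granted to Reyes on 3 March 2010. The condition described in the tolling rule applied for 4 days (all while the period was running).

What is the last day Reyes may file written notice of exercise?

3 months after 3 March 2010 is June 3, 2010.
Tolling adds 4 days: June 3, 2010 + 4 days = June 7, 2010.

June 7, 2010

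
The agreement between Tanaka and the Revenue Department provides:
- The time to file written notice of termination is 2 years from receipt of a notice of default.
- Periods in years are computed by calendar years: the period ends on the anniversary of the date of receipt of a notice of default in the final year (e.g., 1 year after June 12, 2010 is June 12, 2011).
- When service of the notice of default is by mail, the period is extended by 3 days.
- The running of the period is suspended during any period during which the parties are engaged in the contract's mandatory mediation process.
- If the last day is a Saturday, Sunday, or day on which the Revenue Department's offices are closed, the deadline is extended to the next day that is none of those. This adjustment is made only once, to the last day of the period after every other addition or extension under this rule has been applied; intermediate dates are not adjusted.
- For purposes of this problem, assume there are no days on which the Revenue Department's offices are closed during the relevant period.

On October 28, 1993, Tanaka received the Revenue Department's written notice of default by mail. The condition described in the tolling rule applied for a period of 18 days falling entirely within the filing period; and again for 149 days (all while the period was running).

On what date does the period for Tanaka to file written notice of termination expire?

April 15, 1996

2 years after October 28, 1993 is October 28, 1995.
Service was by mail, adding 3 days: October 28, 1995 + 3 days = October 31, 1995.
Tolling adds 18 days: October 31, 1995 + 18 days = November 18, 1995.
Tolling adds 149 days: November 18, 1995 + 149 days = April 15, 1996.
April 15, 1996 is a Monday and not a day on which the Revenue Department's offices are closed, so no extension applies.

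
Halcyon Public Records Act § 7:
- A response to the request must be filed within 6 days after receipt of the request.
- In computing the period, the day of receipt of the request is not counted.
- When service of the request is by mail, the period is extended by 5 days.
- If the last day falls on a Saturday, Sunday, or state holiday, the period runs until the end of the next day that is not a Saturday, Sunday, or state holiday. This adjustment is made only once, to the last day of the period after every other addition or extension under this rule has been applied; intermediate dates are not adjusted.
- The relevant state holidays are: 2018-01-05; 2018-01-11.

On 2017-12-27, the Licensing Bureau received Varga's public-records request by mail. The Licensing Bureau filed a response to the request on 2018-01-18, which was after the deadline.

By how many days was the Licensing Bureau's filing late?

10 days

6 days after 2017-12-27 is January 2, 2018.
Service was by mail, adding 5 days: January 2, 2018 + 5 days = January 7, 2018.
January 7, 2018 is Sunday. The next qualifying day is January 8, 2018.
The deadline is January 8, 2018; from January 8, 2018 to January 18, 2018 is 10 days.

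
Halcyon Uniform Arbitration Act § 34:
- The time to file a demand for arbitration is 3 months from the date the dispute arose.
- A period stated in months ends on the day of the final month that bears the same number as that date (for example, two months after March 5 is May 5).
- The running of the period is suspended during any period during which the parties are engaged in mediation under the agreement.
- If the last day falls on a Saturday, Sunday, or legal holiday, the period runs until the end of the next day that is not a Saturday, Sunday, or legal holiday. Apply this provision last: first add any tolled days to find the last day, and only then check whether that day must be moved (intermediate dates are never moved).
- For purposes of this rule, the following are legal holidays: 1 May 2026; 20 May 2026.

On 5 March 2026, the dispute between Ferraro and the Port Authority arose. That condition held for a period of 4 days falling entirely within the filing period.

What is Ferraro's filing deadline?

June 9, 2026

3 months after 5 March 2026 is June 5, 2026.
Tolling adds 4 days: June 5, 2026 + 4 days = June 9, 2026.
June 9, 2026 is a Tuesday and not a legal holiday, so no extension applies.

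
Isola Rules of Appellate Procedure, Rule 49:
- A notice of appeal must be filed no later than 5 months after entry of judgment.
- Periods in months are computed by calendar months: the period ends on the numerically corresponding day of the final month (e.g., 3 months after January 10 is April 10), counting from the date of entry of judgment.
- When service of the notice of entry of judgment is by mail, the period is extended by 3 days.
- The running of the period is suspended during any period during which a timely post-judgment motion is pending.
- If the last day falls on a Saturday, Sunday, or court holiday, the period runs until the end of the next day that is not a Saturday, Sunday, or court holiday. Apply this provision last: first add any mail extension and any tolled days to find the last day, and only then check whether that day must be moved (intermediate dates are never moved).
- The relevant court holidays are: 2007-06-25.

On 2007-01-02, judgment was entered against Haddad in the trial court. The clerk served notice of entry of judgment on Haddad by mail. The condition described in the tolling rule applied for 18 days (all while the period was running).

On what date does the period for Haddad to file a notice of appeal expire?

June 26, 2007

5 months after 2007-01-02 is June 2, 2007.
Service was by mail, adding 3 days: June 2, 2007 + 3 days = June 5, 2007.
Tolling adds 18 days: June 5, 2007 + 18 days = June 23, 2007.
June 23, 2007 is Saturday; June 24, 2007 is Sunday; June 25, 2007 is a listed holiday. The next qualifying day is June 26, 2007.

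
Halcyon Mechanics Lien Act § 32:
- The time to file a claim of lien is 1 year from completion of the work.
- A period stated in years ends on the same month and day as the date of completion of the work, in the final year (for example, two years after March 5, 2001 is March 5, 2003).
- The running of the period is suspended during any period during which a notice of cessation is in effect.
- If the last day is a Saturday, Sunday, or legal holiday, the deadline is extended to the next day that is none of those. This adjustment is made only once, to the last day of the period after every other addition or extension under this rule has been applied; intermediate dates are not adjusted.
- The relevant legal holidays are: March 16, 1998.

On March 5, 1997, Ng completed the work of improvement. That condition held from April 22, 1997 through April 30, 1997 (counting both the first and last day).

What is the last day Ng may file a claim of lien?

1 year after March 5, 1997 is March 5, 1998.
From April 22, 1997 through April 30, 1997 inclusive is 9 days; tolling adds 9 days: March 5, 1998 + 9 days = March 14, 1998.
March 14, 1998 is Saturday; March 15, 1998 is Sunday; March 16, 1998 is a listed holiday. The next qualifying day is March 17, 1998.

March 17, 1998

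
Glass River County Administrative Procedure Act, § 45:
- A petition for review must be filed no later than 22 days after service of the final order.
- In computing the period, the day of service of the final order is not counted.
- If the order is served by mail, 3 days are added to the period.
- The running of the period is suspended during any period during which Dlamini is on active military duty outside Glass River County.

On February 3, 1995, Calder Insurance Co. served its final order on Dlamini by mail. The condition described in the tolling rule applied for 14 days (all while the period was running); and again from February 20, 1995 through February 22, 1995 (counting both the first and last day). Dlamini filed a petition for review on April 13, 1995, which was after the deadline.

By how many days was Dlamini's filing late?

27 days

22 days after February 3, 1995 is February 25, 1995.
Service was by mail, adding 3 days: February 25, 1995 + 3 days = February 28, 1995.
Tolling adds 14 days: February 28, 1995 + 14 days = March 14, 1995.
From February 20, 1995 through February 22, 1995 inclusive is 3 days; tolling adds 3 days: March 14, 1995 + 3 days = March 17, 1995.
The deadline is March 17, 1995; from March 17, 1995 to April 13, 1995 is 27 days.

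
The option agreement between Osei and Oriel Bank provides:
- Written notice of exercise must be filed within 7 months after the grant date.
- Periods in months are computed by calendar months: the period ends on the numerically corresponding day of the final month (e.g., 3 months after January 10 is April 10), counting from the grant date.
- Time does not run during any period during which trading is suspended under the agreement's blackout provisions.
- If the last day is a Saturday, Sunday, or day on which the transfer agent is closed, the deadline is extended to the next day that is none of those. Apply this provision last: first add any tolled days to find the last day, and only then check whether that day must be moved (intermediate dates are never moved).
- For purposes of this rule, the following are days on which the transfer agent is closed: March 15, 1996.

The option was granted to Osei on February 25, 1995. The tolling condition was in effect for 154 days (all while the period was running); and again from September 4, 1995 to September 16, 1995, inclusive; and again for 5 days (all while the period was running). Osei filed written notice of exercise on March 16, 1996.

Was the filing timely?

Yes

7 months after February 25, 1995 is September 25, 1995.
Tolling adds 154 days: September 25, 1995 + 154 days = February 26, 1996.
From September 4, 1995 through September 16, 1995 inclusive is 13 days; tolling adds 13 days: February 26, 1996 + 13 days = March 10, 1996.
Tolling adds 5 days: March 10, 1996 + 5 days = March 15, 1996.
March 15, 1996 is a listed holiday; March 16, 1996 is Saturday; March 17, 1996 is Sunday. The next qualifying day is March 18, 1996.
The deadline is March 18, 1996; the filing on March 16, 1996 is on or before that date.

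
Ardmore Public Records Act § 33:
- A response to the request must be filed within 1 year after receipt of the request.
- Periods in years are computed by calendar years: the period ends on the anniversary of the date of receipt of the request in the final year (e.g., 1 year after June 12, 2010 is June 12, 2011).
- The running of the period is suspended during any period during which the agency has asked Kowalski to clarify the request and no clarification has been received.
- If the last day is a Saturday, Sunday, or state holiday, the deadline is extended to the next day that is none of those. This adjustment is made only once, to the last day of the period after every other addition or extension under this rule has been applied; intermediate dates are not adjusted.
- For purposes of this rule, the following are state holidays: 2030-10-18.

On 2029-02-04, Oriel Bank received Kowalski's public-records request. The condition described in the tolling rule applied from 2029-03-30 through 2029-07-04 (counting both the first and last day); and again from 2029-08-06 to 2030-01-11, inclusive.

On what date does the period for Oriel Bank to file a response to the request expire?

October 21, 2030

1 year after 2029-02-04 is February 4, 2030.
From March 30, 2029 through July 4, 2029 inclusive is 97 days; tolling adds 97 days: February 4, 2030 + 97 days = May 12, 2030.
From August 6, 2029 through January 11, 2030 inclusive is 159 days; tolling adds 159 days: May 12, 2030 + 159 days = October 18, 2030.
October 18, 2030 is a listed holiday; October 19, 2030 is Saturday; October 20, 2030 is Sunday. The next qualifying day is October 21, 2030.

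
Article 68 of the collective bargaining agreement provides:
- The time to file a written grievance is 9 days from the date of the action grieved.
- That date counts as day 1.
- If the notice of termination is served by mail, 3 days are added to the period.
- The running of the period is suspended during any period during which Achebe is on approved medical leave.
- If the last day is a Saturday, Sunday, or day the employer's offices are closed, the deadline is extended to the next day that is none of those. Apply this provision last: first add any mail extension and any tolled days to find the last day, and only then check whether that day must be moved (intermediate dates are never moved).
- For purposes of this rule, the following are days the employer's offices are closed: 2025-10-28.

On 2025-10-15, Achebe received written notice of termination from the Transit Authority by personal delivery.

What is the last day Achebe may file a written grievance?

October 23, 2025

Counting 2025-10-15 as day 1, day 9 is October 23, 2025.
Service was not by mail, so no mail extension applies.
October 23, 2025 is a Thursday and not a day the employer's offices are closed, so no extension applies.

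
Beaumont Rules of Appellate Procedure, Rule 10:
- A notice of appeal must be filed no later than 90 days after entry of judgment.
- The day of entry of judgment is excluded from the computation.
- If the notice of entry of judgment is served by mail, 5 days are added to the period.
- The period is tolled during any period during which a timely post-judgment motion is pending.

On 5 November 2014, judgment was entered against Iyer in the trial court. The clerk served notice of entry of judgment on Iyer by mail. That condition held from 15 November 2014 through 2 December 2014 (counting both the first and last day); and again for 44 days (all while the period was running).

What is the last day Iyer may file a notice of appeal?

April 11, 2015

90 days after 5 November 2014 is February 3, 2015.
Service was by mail, adding 5 days: February 3, 2015 + 5 days = February 8, 2015.
From November 15, 2014 through December 2, 2014 inclusive is 18 days; tolling adds 18 days: February 8, 2015 + 18 days = February 26, 2015.
Tolling adds 44 days: February 26, 2015 + 44 days = April 11, 2015.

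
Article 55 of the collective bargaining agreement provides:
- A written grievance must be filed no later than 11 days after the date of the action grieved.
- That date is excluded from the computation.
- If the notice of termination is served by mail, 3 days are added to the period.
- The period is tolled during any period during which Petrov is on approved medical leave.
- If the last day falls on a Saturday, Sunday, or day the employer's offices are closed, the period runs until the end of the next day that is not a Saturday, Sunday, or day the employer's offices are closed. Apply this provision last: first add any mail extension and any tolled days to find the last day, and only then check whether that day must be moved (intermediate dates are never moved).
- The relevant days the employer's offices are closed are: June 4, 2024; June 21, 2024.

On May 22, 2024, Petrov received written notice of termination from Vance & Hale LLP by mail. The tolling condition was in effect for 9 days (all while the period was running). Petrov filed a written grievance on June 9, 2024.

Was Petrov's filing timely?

11 days after May 22, 2024 is June 2, 2024.
Service was by mail, adding 3 days: June 2, 2024 + 3 days = June 5, 2024.
Tolling adds 9 days: June 5, 2024 + 9 days = June 14, 2024.
June 14, 2024 is a Friday and not a day the employer's offices are closed, so no extension applies.
The deadline is June 14, 2024; the filing on June 9, 2024 is on or before that date.

Yes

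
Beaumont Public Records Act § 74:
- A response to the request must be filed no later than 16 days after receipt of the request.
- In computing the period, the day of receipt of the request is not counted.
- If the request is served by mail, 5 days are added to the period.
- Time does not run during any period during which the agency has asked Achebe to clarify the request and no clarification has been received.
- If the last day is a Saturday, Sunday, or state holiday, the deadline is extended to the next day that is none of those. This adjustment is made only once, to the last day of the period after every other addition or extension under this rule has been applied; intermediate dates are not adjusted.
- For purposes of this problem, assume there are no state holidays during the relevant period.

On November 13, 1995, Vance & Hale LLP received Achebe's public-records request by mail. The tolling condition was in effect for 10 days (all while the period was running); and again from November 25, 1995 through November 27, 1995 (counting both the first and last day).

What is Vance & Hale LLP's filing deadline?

December 18, 1995

16 days after November 13, 1995 is November 29, 1995.
Service was by mail, adding 5 days: November 29, 1995 + 5 days = December 4, 1995.
Tolling adds 10 days: December 4, 1995 + 10 days = December 14, 1995.
From November 25, 1995 through November 27, 1995 inclusive is 3 days; tolling adds 3 days: December 14, 1995 + 3 days = December 17, 1995.
December 17, 1995 is Sunday. The next qualifying day is December 18, 1995.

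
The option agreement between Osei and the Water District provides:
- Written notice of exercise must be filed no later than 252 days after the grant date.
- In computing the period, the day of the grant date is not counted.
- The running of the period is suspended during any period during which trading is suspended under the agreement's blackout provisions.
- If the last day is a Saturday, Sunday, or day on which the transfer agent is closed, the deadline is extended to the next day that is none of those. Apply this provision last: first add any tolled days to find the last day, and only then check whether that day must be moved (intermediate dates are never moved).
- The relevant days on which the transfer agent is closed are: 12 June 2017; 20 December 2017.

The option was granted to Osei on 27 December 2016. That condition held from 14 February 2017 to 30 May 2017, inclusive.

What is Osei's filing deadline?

December 21, 2017

252 days after 27 December 2016 is September 5, 2017.
From February 14, 2017 through May 30, 2017 inclusive is 106 days; tolling adds 106 days: September 5, 2017 + 106 days = December 20, 2017.
December 20, 2017 is a listed holiday. The next qualifying day is December 21, 2017.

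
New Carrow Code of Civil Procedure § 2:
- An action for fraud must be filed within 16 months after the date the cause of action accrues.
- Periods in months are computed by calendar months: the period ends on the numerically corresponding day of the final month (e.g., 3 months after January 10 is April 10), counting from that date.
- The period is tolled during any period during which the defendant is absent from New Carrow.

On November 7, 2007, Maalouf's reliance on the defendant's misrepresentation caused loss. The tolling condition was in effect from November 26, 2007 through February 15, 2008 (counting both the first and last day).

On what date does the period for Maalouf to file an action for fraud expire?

May 28, 2009

16 months after November 7, 2007 is March 7, 2009.
From November 26, 2007 through February 15, 2008 inclusive is 82 days; tolling adds 82 days: March 7, 2009 + 82 days = May 28, 2009.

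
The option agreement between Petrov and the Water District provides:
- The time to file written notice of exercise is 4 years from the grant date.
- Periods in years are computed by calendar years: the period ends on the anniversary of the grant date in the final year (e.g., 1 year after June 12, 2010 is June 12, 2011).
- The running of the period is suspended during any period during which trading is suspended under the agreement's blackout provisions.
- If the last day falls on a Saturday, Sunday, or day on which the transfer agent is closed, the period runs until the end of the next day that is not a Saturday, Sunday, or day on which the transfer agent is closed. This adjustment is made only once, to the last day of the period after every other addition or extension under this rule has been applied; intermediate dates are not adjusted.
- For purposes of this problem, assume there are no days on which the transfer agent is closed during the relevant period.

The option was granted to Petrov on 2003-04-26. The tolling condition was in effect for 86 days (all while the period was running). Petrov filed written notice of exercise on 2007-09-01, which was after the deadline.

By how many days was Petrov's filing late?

40 days

4 years after 2003-04-26 is April 26, 2007.
Tolling adds 86 days: April 26, 2007 + 86 days = July 21, 2007.
July 21, 2007 is Saturday; July 22, 2007 is Sunday. The next qualifying day is July 23, 2007.
The deadline is July 23, 2007; from July 23, 2007 to September 1, 2007 is 40 days.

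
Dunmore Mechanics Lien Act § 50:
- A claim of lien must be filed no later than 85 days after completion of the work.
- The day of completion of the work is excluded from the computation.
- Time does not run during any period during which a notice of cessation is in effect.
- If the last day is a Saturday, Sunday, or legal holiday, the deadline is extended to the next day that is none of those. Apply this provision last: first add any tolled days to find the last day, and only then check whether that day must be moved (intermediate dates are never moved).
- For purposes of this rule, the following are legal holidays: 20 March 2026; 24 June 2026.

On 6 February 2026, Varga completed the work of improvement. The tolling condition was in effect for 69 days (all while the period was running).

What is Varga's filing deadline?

85 days after 6 February 2026 is May 2, 2026.
Tolling adds 69 days: May 2, 2026 + 69 days = July 10, 2026.
July 10, 2026 is a Friday and not a legal holiday, so no extension applies.

July 10, 2026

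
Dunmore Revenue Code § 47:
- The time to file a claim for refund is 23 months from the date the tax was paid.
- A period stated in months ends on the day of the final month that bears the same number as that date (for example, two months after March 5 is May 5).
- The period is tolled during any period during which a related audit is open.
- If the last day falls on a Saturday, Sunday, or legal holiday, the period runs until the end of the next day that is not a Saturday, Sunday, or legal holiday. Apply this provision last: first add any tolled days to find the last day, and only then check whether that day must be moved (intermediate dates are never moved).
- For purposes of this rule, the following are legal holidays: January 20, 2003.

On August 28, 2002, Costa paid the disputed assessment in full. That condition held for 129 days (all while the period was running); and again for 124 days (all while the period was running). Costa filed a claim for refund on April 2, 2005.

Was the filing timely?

Yes

23 months after August 28, 2002 is July 28, 2004.
Tolling adds 129 days: July 28, 2004 + 129 days = December 4, 2004.
Tolling adds 124 days: December 4, 2004 + 124 days = April 7, 2005.
April 7, 2005 is a Thursday and not a legal holiday, so no extension applies.
The deadline is April 7, 2005; the filing on April 2, 2005 is on or before that date.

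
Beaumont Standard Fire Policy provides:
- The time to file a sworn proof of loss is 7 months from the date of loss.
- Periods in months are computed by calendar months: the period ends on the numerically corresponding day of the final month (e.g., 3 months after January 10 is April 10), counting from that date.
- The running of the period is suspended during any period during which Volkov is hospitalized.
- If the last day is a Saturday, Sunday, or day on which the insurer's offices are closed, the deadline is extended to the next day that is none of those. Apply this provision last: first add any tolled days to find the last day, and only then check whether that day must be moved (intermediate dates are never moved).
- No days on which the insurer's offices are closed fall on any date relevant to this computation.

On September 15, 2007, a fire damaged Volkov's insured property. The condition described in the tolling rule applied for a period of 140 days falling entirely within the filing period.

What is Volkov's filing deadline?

September 2, 2008

7 months after September 15, 2007 is April 15, 2008.
Tolling adds 140 days: April 15, 2008 + 140 days = September 2, 2008.
September 2, 2008 is a Tuesday and not a day on which the insurer's offices are closed, so no extension applies.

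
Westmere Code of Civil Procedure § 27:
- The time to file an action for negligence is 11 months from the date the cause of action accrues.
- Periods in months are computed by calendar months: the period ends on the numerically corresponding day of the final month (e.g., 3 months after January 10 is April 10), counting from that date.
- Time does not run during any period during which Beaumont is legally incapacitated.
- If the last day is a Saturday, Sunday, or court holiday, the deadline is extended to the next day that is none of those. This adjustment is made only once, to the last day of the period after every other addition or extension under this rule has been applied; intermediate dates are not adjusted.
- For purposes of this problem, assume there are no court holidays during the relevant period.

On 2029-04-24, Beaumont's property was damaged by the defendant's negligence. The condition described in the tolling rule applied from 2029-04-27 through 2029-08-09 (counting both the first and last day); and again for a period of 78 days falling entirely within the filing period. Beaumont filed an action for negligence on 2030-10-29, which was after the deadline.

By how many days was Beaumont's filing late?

11 months after 2029-04-24 is March 24, 2030.
From April 27, 2029 through August 9, 2029 inclusive is 105 days; tolling adds 105 days: March 24, 2030 + 105 days = July 7, 2030.
Tolling adds 78 days: July 7, 2030 + 78 days = September 23, 2030.
September 23, 2030 is a Monday and not a court holiday, so no extension applies.
The deadline is September 23, 2030; from September 23, 2030 to October 29, 2030 is 36 days.

36 days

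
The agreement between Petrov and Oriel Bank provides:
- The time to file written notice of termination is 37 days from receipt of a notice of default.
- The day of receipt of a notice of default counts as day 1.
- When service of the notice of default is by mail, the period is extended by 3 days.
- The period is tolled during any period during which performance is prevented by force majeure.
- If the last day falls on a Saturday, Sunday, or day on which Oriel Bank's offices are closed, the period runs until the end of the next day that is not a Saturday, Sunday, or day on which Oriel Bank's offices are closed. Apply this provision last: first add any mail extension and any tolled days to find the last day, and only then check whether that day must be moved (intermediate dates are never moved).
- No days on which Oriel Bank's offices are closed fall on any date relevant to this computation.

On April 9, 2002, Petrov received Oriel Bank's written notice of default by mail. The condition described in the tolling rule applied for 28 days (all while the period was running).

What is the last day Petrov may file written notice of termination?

June 17, 2002

Counting April 9, 2002 as day 1, day 37 is May 15, 2002.
Service was by mail, adding 3 days: May 15, 2002 + 3 days = May 18, 2002.
Tolling adds 28 days: May 18, 2002 + 28 days = June 15, 2002.
June 15, 2002 is Saturday; June 16, 2002 is Sunday. The next qualifying day is June 17, 2002.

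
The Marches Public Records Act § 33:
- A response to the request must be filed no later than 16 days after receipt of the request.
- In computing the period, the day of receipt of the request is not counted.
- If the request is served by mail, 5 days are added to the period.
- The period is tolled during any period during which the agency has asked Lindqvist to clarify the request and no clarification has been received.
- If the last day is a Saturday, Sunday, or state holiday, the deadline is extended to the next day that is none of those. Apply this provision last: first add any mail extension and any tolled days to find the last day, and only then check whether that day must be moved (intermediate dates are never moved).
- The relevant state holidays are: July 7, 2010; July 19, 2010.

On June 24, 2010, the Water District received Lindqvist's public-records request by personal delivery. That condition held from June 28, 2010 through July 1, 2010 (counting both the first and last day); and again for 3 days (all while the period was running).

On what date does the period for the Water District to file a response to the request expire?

July 20, 2010

16 days after June 24, 2010 is July 10, 2010.
Service was not by mail, so no mail extension applies.
From June 28, 2010 through July 1, 2010 inclusive is 4 days; tolling adds 4 days: July 10, 2010 + 4 days = July 14, 2010.
Tolling adds 3 days: July 14, 2010 + 3 days = July 17, 2010.
July 17, 2010 is Saturday; July 18, 2010 is Sunday; July 19, 2010 is a listed holiday. The next qualifying day is July 20, 2010.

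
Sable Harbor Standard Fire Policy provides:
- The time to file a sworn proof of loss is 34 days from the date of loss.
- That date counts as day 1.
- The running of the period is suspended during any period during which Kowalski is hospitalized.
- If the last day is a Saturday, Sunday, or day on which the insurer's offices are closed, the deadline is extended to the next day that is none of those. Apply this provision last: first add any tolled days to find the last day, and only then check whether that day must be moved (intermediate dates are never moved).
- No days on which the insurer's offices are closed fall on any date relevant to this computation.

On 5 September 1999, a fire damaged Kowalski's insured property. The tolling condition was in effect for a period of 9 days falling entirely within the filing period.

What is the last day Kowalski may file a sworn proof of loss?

Counting 5 September 1999 as day 1, day 34 is October 8, 1999.
Tolling adds 9 days: October 8, 1999 + 9 days = October 17, 1999.
October 17, 1999 is Sunday. The next qualifying day is October 18, 1999.

October 18, 1999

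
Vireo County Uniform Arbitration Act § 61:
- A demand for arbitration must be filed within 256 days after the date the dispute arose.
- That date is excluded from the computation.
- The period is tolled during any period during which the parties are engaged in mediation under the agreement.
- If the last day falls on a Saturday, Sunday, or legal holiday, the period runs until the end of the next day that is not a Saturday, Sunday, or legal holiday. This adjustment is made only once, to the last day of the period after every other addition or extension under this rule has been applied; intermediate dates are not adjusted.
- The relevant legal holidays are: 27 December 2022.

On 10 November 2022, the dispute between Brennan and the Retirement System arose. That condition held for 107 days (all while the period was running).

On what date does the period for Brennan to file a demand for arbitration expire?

256 days after 10 November 2022 is July 24, 2023.
Tolling adds 107 days: July 24, 2023 + 107 days = November 8, 2023.
November 8, 2023 is a Wednesday and not a legal holiday, so no extension applies.

November 8, 2023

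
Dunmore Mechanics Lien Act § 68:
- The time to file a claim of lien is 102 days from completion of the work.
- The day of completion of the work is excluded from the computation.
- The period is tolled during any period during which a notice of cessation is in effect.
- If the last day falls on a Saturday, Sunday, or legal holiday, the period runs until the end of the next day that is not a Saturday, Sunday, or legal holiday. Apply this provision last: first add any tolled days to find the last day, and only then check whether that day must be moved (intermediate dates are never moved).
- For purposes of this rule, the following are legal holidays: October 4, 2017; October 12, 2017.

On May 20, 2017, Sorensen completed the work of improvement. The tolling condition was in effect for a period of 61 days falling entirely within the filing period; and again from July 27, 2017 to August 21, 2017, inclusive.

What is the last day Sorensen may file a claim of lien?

November 27, 2017

102 days after May 20, 2017 is August 30, 2017.
Tolling adds 61 days: August 30, 2017 + 61 days = October 30, 2017.
From July 27, 2017 through August 21, 2017 inclusive is 26 days; tolling adds 26 days: October 30, 2017 + 26 days = November 25, 2017.
November 25, 2017 is Saturday; November 26, 2017 is Sunday. The next qualifying day is November 27, 2017.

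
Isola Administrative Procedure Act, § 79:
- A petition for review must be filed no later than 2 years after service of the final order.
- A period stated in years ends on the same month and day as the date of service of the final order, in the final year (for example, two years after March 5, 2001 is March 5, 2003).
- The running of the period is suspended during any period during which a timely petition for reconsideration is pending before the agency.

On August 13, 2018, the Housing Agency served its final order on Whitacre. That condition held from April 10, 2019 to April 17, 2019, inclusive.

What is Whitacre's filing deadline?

August 21, 2020

2 years after August 13, 2018 is August 13, 2020.
From April 10, 2019 through April 17, 2019 inclusive is 8 days; tolling adds 8 days: August 13, 2020 + 8 days = August 21, 2020.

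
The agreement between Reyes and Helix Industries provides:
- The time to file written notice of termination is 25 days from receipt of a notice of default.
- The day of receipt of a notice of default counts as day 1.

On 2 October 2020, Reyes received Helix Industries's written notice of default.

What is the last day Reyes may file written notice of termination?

October 26, 2020

Counting 2 October 2020 as day 1, day 25 is October 26, 2020.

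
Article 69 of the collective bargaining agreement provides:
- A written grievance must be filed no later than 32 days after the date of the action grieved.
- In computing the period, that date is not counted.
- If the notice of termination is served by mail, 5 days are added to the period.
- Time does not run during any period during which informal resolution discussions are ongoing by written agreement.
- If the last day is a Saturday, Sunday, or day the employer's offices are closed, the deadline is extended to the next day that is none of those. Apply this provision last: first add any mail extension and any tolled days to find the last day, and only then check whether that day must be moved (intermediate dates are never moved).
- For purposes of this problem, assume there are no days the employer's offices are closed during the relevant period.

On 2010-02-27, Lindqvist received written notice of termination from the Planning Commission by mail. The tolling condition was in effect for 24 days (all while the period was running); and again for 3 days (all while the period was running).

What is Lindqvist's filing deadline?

32 days after 2010-02-27 is March 31, 2010.
Service was by mail, adding 5 days: March 31, 2010 + 5 days = April 5, 2010.
Tolling adds 24 days: April 5, 2010 + 24 days = April 29, 2010.
Tolling adds 3 days: April 29, 2010 + 3 days = May 2, 2010.
May 2, 2010 is Sunday. The next qualifying day is May 3, 2010.

May 3, 2010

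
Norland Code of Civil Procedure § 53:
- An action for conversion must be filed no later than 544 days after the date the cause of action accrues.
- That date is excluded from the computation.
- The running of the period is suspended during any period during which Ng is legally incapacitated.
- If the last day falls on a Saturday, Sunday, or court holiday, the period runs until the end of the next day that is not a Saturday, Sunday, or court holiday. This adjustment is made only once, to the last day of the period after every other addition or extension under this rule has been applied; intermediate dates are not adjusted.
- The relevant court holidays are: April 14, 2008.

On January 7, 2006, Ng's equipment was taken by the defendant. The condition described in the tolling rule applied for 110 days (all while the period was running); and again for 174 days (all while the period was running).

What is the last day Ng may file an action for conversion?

544 days after January 7, 2006 is July 5, 2007.
Tolling adds 110 days: July 5, 2007 + 110 days = October 23, 2007.
Tolling adds 174 days: October 23, 2007 + 174 days = April 14, 2008.
April 14, 2008 is a listed holiday. The next qualifying day is April 15, 2008.

April 15, 2008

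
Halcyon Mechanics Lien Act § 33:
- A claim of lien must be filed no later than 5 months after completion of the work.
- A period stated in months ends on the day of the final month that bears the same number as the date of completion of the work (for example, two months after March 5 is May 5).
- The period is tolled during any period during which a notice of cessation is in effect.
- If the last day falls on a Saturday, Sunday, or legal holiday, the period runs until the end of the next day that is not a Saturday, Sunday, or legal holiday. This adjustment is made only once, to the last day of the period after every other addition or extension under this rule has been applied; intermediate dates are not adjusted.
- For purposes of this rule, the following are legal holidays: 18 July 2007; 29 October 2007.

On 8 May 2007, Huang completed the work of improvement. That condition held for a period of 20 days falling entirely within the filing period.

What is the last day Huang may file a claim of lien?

October 30, 2007

5 months after 8 May 2007 is October 8, 2007.
Tolling adds 20 days: October 8, 2007 + 20 days = October 28, 2007.
October 28, 2007 is Sunday; October 29, 2007 is a listed holiday. The next qualifying day is October 30, 2007.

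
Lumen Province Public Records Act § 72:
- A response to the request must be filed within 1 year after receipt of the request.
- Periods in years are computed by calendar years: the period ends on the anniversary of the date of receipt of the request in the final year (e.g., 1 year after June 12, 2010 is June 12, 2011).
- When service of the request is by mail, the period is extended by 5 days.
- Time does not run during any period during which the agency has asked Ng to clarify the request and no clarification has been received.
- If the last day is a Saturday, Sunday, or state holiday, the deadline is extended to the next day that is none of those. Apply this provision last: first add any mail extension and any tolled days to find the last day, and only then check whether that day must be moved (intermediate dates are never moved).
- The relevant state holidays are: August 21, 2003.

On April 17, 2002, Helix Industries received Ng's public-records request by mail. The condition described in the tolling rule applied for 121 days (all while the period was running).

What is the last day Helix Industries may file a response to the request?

1 year after April 17, 2002 is April 17, 2003.
Service was by mail, adding 5 days: April 17, 2003 + 5 days = April 22, 2003.
Tolling adds 121 days: April 22, 2003 + 121 days = August 21, 2003.
August 21, 2003 is a listed holiday. The next qualifying day is August 22, 2003.

August 22, 2003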